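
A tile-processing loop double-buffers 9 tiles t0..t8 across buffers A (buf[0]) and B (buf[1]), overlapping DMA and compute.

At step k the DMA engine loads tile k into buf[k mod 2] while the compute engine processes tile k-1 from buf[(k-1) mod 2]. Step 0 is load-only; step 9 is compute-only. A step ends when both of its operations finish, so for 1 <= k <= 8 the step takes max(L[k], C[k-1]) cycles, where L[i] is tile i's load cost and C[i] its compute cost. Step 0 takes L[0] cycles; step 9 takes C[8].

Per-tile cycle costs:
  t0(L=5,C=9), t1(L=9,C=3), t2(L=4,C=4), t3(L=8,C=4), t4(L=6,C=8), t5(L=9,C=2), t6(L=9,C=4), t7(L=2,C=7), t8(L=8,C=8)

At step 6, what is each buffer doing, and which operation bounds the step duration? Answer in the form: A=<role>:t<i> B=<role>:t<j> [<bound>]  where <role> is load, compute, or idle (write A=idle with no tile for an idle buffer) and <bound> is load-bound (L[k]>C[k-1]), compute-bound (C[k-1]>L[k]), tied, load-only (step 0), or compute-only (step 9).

step 6: A=load:t6 B=compute:t5 [load-bound]

[0] DMA t0→A (5c) ∥ CU idle ⇒ 5c, clock 5
[1] DMA t1→B (9c) ∥ CU A:t0 (9c) ⇒ 9c, clock 14
[2] DMA t2→A (4c) ∥ CU B:t1 (3c) ⇒ 4c, clock 18
[3] DMA t3→B (8c) ∥ CU A:t2 (4c) ⇒ 8c, clock 26
[4] DMA t4→A (6c) ∥ CU B:t3 (4c) ⇒ 6c, clock 32
[5] DMA t5→B (9c) ∥ CU A:t4 (8c) ⇒ 9c, clock 41
[6] DMA t6→A (9c) ∥ CU B:t5 (2c) ⇒ 9c, clock 50
[7] DMA t7→B (2c) ∥ CU A:t6 (4c) ⇒ 4c, clock 54
[8] DMA t8→A (8c) ∥ CU B:t7 (7c) ⇒ 8c, clock 62
[9] DMA idle ∥ CU A:t8 (8c) ⇒ 8c, clock 70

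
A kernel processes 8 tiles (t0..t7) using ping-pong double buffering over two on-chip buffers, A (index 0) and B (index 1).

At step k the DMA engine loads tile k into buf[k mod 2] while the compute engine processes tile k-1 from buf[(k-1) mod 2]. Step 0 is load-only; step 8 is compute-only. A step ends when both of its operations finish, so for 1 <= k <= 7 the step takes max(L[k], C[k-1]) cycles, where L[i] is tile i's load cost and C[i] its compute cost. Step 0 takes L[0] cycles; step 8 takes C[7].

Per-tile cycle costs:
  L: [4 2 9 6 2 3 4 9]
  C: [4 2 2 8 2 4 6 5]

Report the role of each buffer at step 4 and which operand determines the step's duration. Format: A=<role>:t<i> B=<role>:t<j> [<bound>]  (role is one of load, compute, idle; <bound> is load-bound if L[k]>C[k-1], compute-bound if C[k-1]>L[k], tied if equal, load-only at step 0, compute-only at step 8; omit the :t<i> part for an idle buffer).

step 4: A=load:t4 B=compute:t3 [compute-bound]

k=0 load=t0/4c comp=- wait=4 total=4
k=1 load=t1/2c comp=t0/4c wait=4 total=8
k=2 load=t2/9c comp=t1/2c wait=9 total=17
k=3 load=t3/6c comp=t2/2c wait=6 total=23
k=4 load=t4/2c comp=t3/8c wait=8 total=31
k=5 load=t5/3c comp=t4/2c wait=3 total=34
k=6 load=t6/4c comp=t5/4c wait=4 total=38
k=7 load=t7/9c comp=t6/6c wait=9 total=47
k=8 load=- comp=t7/5c wait=5 total=52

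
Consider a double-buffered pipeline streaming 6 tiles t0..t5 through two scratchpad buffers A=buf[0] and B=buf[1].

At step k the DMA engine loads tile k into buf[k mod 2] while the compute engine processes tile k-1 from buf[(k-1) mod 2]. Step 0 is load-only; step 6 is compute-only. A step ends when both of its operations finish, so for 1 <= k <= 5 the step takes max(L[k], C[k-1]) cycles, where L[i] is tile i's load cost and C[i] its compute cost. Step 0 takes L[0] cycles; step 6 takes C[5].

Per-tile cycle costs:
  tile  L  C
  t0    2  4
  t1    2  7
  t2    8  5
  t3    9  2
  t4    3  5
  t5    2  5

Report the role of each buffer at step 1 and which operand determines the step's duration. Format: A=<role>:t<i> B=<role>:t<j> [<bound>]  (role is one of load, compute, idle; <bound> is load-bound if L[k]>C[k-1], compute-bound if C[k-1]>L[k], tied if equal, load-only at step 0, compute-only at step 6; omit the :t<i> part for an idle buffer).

[0] DMA t0→A (2c) ∥ CU idle ⇒ 2c, clock 2
[1] DMA t1→B (2c) ∥ CU A:t0 (4c) ⇒ 4c, clock 6
[2] DMA t2→A (8c) ∥ CU B:t1 (7c) ⇒ 8c, clock 14
[3] DMA t3→B (9c) ∥ CU A:t2 (5c) ⇒ 9c, clock 23
[4] DMA t4→A (3c) ∥ CU B:t3 (2c) ⇒ 3c, clock 26
[5] DMA t5→B (2c) ∥ CU A:t4 (5c) ⇒ 5c, clock 31
[6] DMA idle ∥ CU B:t5 (5c) ⇒ 5c, clock 36

step 1: A=compute:t0 B=load:t1 [compute-bound]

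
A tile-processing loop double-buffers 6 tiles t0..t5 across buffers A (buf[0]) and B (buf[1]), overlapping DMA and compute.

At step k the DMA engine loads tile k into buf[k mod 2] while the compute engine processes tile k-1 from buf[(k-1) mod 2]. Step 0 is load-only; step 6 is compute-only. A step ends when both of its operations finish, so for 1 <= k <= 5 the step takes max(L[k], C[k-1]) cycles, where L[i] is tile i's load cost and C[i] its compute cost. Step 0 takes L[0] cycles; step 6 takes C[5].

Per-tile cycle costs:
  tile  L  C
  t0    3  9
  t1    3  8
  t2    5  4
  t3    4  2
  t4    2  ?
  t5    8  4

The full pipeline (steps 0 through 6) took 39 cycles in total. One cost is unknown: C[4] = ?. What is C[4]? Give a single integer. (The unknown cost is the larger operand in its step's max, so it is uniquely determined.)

C[4] = 9

step 0 = dur = L[0]=3 = 3
step 1 = dur = max(L[1]=3, C[0]=9) = 9
step 2 = dur = max(L[2]=5, C[1]=8) = 8
step 3 = dur = max(L[3]=4, C[2]=4) = 4
step 4 = dur = max(L[4]=2, C[3]=2) = 2
step 5 = dur = max(L[5]=8, C[4]=?) = C[4]  (unknown; binding)
step 6 = dur = C[5]=4 = 4
sum of known step durations = 30
dur[5] = total - known = 39 - 30 = 9
C[4] is the binding max in step 5, so C[4] = dur[5] = 9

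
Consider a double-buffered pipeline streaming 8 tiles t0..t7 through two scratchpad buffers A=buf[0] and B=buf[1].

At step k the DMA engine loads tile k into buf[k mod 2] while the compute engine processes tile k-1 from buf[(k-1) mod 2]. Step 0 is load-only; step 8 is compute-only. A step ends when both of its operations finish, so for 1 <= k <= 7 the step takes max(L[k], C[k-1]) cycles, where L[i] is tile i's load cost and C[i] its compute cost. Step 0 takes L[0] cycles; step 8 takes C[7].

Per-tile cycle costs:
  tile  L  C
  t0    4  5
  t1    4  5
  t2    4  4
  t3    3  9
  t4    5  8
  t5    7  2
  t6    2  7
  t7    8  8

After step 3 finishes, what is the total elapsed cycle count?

[0] DMA t0→A (4c) ∥ CU idle ⇒ 4c, clock 4
[1] DMA t1→B (4c) ∥ CU A:t0 (5c) ⇒ 5c, clock 9
[2] DMA t2→A (4c) ∥ CU B:t1 (5c) ⇒ 5c, clock 14
[3] DMA t3→B (3c) ∥ CU A:t2 (4c) ⇒ 4c, clock 18
[4] DMA t4→A (5c) ∥ CU B:t3 (9c) ⇒ 9c, clock 27
[5] DMA t5→B (7c) ∥ CU A:t4 (8c) ⇒ 8c, clock 35
[6] DMA t6→A (2c) ∥ CU B:t5 (2c) ⇒ 2c, clock 37
[7] DMA t7→B (8c) ∥ CU A:t6 (7c) ⇒ 8c, clock 45
[8] DMA idle ∥ CU B:t7 (8c) ⇒ 8c, clock 53

end_cycle[3] = 18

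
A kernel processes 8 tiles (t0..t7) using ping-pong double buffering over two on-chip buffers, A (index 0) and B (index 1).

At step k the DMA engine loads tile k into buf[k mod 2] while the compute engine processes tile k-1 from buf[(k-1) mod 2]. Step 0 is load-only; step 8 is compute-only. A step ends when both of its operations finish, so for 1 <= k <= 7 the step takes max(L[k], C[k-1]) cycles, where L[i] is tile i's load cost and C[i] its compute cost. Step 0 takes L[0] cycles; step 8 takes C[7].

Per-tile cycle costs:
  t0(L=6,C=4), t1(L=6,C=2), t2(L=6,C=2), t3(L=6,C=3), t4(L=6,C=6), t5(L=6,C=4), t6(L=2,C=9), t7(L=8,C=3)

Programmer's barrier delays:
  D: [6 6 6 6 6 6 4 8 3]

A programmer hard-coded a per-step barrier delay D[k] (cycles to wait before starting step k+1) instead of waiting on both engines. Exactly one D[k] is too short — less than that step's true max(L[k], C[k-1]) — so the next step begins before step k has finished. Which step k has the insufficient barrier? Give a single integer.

[0] required=L[0]=6=6 vs D=6 ok
[1] required=max(L[1]=6,C[0]=4)=6 vs D=6 ok
[2] required=max(L[2]=6,C[1]=2)=6 vs D=6 ok
[3] required=max(L[3]=6,C[2]=2)=6 vs D=6 ok
[4] required=max(L[4]=6,C[3]=3)=6 vs D=6 ok
[5] required=max(L[5]=6,C[4]=6)=6 vs D=6 ok
[6] required=max(L[6]=2,C[5]=4)=4 vs D=4 ok
[7] required=max(L[7]=8,C[6]=9)=9 vs D=8 SHORT
[8] required=C[7]=3=3 vs D=3 ok

hazard at step 7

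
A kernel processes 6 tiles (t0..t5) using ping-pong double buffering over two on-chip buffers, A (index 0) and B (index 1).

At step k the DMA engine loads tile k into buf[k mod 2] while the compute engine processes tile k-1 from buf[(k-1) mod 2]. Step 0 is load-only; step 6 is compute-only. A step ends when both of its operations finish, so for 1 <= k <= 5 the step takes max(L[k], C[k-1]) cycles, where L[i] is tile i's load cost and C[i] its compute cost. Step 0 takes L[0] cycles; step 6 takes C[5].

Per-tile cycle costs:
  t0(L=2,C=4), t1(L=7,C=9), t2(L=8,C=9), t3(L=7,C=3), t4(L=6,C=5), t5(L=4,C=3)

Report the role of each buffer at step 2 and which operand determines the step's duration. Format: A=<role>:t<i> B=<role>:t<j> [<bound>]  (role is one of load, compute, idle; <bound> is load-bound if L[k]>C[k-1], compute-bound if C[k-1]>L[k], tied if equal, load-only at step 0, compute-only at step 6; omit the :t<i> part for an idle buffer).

step 2: A=load:t2 B=compute:t1 [compute-bound]

step 0: L[0]=2 → dur=2, Σ=2 | A=load:t0 B=idle [load-only]
step 1: L[1]=7 C[0]=4 → dur=7, Σ=9 | A=compute:t0 B=load:t1 [load-bound]
step 2: L[2]=8 C[1]=9 → dur=9, Σ=18 | A=load:t2 B=compute:t1 [compute-bound]
step 3: L[3]=7 C[2]=9 → dur=9, Σ=27 | A=compute:t2 B=load:t3 [compute-bound]
step 4: L[4]=6 C[3]=3 → dur=6, Σ=33 | A=load:t4 B=compute:t3 [load-bound]
step 5: L[5]=4 C[4]=5 → dur=5, Σ=38 | A=compute:t4 B=load:t5 [compute-bound]
step 6: C[5]=3 → dur=3, Σ=41 | A=idle B=compute:t5 [compute-only]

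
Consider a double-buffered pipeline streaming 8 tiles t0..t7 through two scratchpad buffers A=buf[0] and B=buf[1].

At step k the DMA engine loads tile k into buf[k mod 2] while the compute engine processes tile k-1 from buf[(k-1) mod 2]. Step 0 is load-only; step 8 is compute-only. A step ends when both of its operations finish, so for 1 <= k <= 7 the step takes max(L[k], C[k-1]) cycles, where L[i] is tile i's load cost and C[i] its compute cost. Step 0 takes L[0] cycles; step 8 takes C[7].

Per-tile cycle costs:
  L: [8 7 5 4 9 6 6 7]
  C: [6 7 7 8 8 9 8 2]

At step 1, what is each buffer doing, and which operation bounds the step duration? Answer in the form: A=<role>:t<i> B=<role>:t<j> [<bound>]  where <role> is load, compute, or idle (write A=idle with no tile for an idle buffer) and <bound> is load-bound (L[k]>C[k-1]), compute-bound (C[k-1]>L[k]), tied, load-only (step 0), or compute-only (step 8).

step 1: A=compute:t0 B=load:t1 [load-bound]

  0. 8=8c; end=8; A:t0 B:-
  1. max(7,6)=7c; end=15; A:t0 B:t1
  2. max(5,7)=7c; end=22; A:t2 B:t1
  3. max(4,7)=7c; end=29; A:t2 B:t3
  4. max(9,8)=9c; end=38; A:t4 B:t3
  5. max(6,8)=8c; end=46; A:t4 B:t5
  6. max(6,9)=9c; end=55; A:t6 B:t5
  7. max(7,8)=8c; end=63; A:t6 B:t7
  8. 2=2c; end=65; A:t6 B:t7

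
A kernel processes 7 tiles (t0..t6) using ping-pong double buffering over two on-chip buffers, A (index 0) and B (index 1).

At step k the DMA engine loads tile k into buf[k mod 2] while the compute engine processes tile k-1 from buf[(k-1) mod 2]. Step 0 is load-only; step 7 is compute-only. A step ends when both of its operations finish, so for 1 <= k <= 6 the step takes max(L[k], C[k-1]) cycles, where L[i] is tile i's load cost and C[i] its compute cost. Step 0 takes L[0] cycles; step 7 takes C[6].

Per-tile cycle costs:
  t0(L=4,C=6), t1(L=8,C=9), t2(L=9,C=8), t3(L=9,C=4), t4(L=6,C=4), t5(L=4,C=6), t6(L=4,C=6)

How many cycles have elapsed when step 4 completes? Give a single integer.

  0. 4=4c; end=4; A:t0 B:-
  1. max(8,6)=8c; end=12; A:t0 B:t1
  2. max(9,9)=9c; end=21; A:t2 B:t1
  3. max(9,8)=9c; end=30; A:t2 B:t3
  4. max(6,4)=6c; end=36; A:t4 B:t3
  5. max(4,4)=4c; end=40; A:t4 B:t5
  6. max(4,6)=6c; end=46; A:t6 B:t5
  7. 6=6c; end=52; A:t6 B:t5

end_cycle[4] = 36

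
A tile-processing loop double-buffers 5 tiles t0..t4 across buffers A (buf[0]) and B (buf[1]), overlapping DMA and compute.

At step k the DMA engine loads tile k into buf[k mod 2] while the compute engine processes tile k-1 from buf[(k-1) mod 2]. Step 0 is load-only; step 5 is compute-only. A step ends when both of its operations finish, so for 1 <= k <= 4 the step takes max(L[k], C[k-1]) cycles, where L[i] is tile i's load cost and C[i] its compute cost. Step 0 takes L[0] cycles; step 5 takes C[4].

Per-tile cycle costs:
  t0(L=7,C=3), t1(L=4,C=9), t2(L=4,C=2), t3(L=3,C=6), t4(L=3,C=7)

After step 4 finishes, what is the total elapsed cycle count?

[0] DMA t0→A (7c) ∥ CU idle ⇒ 7c, clock 7
[1] DMA t1→B (4c) ∥ CU A:t0 (3c) ⇒ 4c, clock 11
[2] DMA t2→A (4c) ∥ CU B:t1 (9c) ⇒ 9c, clock 20
[3] DMA t3→B (3c) ∥ CU A:t2 (2c) ⇒ 3c, clock 23
[4] DMA t4→A (3c) ∥ CU B:t3 (6c) ⇒ 6c, clock 29
[5] DMA idle ∥ CU A:t4 (7c) ⇒ 7c, clock 36

end_cycle[4] = 29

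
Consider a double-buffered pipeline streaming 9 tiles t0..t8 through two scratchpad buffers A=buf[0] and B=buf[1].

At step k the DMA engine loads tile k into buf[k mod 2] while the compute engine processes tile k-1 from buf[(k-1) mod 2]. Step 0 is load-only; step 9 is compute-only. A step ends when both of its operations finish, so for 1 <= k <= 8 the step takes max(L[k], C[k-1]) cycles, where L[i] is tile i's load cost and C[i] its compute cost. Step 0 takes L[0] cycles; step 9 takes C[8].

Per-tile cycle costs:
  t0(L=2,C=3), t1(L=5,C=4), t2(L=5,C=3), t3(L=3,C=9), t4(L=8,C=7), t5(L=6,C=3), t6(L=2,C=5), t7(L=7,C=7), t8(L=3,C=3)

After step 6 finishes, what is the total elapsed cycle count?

step 0: L[0]=2 → dur=2, Σ=2 | A=load:t0 B=idle [load-only]
step 1: L[1]=5 C[0]=3 → dur=5, Σ=7 | A=compute:t0 B=load:t1 [load-bound]
step 2: L[2]=5 C[1]=4 → dur=5, Σ=12 | A=load:t2 B=compute:t1 [load-bound]
step 3: L[3]=3 C[2]=3 → dur=3, Σ=15 | A=compute:t2 B=load:t3 [tied]
step 4: L[4]=8 C[3]=9 → dur=9, Σ=24 | A=load:t4 B=compute:t3 [compute-bound]
step 5: L[5]=6 C[4]=7 → dur=7, Σ=31 | A=compute:t4 B=load:t5 [compute-bound]
step 6: L[6]=2 C[5]=3 → dur=3, Σ=34 | A=load:t6 B=compute:t5 [compute-bound]
step 7: L[7]=7 C[6]=5 → dur=7, Σ=41 | A=compute:t6 B=load:t7 [load-bound]
step 8: L[8]=3 C[7]=7 → dur=7, Σ=48 | A=load:t8 B=compute:t7 [compute-bound]
step 9: C[8]=3 → dur=3, Σ=51 | A=compute:t8 B=idle [compute-only]

end_cycle[6] = 34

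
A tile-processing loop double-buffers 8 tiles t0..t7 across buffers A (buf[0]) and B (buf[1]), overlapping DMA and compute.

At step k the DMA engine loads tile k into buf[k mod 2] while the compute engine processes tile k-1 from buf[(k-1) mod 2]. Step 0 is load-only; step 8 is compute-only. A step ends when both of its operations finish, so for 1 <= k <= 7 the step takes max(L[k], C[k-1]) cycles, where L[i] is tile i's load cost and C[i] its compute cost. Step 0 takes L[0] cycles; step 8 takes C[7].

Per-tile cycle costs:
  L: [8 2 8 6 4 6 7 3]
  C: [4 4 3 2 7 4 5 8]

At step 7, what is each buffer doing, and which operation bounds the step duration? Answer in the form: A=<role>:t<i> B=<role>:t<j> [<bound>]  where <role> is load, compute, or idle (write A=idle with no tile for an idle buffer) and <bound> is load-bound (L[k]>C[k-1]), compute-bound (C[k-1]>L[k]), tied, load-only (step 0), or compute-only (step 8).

  0. 8=8c; end=8; A:t0 B:-
  1. max(2,4)=4c; end=12; A:t0 B:t1
  2. max(8,4)=8c; end=20; A:t2 B:t1
  3. max(6,3)=6c; end=26; A:t2 B:t3
  4. max(4,2)=4c; end=30; A:t4 B:t3
  5. max(6,7)=7c; end=37; A:t4 B:t5
  6. max(7,4)=7c; end=44; A:t6 B:t5
  7. max(3,5)=5c; end=49; A:t6 B:t7
  8. 8=8c; end=57; A:t6 B:t7

step 7: A=compute:t6 B=load:t7 [compute-bound]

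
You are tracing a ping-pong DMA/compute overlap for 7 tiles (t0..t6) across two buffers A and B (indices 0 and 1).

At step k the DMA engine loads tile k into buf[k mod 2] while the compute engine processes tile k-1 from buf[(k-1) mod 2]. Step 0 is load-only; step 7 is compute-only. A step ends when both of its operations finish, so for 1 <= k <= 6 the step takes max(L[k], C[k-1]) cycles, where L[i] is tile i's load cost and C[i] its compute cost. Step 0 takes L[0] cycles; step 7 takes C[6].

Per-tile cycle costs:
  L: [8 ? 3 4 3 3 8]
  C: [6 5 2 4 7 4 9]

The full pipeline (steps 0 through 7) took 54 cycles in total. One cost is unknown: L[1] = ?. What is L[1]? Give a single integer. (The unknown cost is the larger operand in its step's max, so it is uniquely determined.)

step 0 = dur = L[0]=8 = 8
step 1 = dur = max(L[1]=?, C[0]=6) = L[1]  (unknown; binding)
step 2 = dur = max(L[2]=3, C[1]=5) = 5
step 3 = dur = max(L[3]=4, C[2]=2) = 4
step 4 = dur = max(L[4]=3, C[3]=4) = 4
step 5 = dur = max(L[5]=3, C[4]=7) = 7
step 6 = dur = max(L[6]=8, C[5]=4) = 8
step 7 = dur = C[6]=9 = 9
sum of known step durations = 45
dur[1] = total - known = 54 - 45 = 9
L[1] is the binding max in step 1, so L[1] = dur[1] = 9

L[1] = 9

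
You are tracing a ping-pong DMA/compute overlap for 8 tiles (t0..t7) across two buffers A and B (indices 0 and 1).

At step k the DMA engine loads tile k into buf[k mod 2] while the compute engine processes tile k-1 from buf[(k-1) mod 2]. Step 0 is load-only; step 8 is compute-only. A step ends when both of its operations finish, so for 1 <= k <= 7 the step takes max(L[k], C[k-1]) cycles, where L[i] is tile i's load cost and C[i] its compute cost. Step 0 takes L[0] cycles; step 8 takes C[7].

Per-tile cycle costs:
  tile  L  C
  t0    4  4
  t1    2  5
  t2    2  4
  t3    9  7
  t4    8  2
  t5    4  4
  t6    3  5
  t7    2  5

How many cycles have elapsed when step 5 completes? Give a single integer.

end_cycle[5] = 34

  0. 4=4c; end=4; A:t0 B:-
  1. max(2,4)=4c; end=8; A:t0 B:t1
  2. max(2,5)=5c; end=13; A:t2 B:t1
  3. max(9,4)=9c; end=22; A:t2 B:t3
  4. max(8,7)=8c; end=30; A:t4 B:t3
  5. max(4,2)=4c; end=34; A:t4 B:t5
  6. max(3,4)=4c; end=38; A:t6 B:t5
  7. max(2,5)=5c; end=43; A:t6 B:t7
  8. 5=5c; end=48; A:t6 B:t7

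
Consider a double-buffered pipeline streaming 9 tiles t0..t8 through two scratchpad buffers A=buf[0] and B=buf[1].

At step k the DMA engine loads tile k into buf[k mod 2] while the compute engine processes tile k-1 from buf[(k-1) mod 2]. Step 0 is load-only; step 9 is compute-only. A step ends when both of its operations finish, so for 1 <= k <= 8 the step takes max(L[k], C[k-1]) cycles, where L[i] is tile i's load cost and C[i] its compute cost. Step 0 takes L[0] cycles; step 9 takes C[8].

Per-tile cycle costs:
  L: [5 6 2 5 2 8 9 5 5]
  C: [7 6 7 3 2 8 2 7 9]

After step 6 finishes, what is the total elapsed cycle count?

end_cycle[6] = 45

step 0: L[0]=5 → dur=5, Σ=5 | A=load:t0 B=idle [load-only]
step 1: L[1]=6 C[0]=7 → dur=7, Σ=12 | A=compute:t0 B=load:t1 [compute-bound]
step 2: L[2]=2 C[1]=6 → dur=6, Σ=18 | A=load:t2 B=compute:t1 [compute-bound]
step 3: L[3]=5 C[2]=7 → dur=7, Σ=25 | A=compute:t2 B=load:t3 [compute-bound]
step 4: L[4]=2 C[3]=3 → dur=3, Σ=28 | A=load:t4 B=compute:t3 [compute-bound]
step 5: L[5]=8 C[4]=2 → dur=8, Σ=36 | A=compute:t4 B=load:t5 [load-bound]
step 6: L[6]=9 C[5]=8 → dur=9, Σ=45 | A=load:t6 B=compute:t5 [load-bound]
step 7: L[7]=5 C[6]=2 → dur=5, Σ=50 | A=compute:t6 B=load:t7 [load-bound]
step 8: L[8]=5 C[7]=7 → dur=7, Σ=57 | A=load:t8 B=compute:t7 [compute-bound]
step 9: C[8]=9 → dur=9, Σ=66 | A=compute:t8 B=idle [compute-only]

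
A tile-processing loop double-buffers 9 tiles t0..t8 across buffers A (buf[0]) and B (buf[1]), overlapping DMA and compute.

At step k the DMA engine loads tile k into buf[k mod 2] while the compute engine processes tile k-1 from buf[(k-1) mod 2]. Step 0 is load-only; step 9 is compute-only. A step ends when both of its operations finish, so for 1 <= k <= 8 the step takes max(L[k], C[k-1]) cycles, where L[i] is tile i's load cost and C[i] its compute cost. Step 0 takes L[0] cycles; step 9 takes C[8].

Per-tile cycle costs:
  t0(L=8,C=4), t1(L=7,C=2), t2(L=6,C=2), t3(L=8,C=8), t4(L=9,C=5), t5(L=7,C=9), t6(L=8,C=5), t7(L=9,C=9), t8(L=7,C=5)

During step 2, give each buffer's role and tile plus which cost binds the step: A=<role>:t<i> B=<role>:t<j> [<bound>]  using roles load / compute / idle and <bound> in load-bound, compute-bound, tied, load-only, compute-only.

step 2: A=load:t2 B=compute:t1 [load-bound]

k=0 load=t0/8c comp=- wait=8 total=8
k=1 load=t1/7c comp=t0/4c wait=7 total=15
k=2 load=t2/6c comp=t1/2c wait=6 total=21
k=3 load=t3/8c comp=t2/2c wait=8 total=29
k=4 load=t4/9c comp=t3/8c wait=9 total=38
k=5 load=t5/7c comp=t4/5c wait=7 total=45
k=6 load=t6/8c comp=t5/9c wait=9 total=54
k=7 load=t7/9c comp=t6/5c wait=9 total=63
k=8 load=t8/7c comp=t7/9c wait=9 total=72
k=9 load=- comp=t8/5c wait=5 total=77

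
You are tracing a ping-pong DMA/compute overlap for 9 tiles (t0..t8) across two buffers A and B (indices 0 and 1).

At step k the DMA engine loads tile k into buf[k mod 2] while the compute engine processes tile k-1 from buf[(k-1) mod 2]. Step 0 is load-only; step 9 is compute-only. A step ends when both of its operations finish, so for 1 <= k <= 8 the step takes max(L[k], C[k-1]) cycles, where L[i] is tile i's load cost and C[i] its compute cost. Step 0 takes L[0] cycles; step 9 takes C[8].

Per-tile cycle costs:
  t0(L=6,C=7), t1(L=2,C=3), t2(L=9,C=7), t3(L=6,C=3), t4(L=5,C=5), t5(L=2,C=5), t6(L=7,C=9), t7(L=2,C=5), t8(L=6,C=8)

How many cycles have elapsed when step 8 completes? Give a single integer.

end_cycle[8] = 61

k=0 load=t0/6c comp=- wait=6 total=6
k=1 load=t1/2c comp=t0/7c wait=7 total=13
k=2 load=t2/9c comp=t1/3c wait=9 total=22
k=3 load=t3/6c comp=t2/7c wait=7 total=29
k=4 load=t4/5c comp=t3/3c wait=5 total=34
k=5 load=t5/2c comp=t4/5c wait=5 total=39
k=6 load=t6/7c comp=t5/5c wait=7 total=46
k=7 load=t7/2c comp=t6/9c wait=9 total=55
k=8 load=t8/6c comp=t7/5c wait=6 total=61
k=9 load=- comp=t8/8c wait=8 total=69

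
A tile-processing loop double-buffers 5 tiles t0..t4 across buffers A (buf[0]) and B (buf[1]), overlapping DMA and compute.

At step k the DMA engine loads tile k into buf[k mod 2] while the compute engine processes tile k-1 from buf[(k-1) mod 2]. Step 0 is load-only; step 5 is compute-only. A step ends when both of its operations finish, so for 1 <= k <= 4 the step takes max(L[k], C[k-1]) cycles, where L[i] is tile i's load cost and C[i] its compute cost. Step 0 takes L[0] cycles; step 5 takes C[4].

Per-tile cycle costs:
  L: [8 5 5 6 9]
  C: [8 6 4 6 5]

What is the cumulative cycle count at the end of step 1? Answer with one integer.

end_cycle[1] = 16

  0. 8=8c; end=8; A:t0 B:-
  1. max(5,8)=8c; end=16; A:t0 B:t1
  2. max(5,6)=6c; end=22; A:t2 B:t1
  3. max(6,4)=6c; end=28; A:t2 B:t3
  4. max(9,6)=9c; end=37; A:t4 B:t3
  5. 5=5c; end=42; A:t4 B:t3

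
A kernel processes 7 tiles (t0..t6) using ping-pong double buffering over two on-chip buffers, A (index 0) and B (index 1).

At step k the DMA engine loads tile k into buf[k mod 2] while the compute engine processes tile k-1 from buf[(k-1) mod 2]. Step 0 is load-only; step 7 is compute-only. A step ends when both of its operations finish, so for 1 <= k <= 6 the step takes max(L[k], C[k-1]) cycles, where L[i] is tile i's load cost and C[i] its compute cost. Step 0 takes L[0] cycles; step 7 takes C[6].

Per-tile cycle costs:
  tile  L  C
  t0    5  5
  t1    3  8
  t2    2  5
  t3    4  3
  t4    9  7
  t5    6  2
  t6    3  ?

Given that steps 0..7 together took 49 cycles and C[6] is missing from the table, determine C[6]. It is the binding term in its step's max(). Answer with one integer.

step 0 → dur = L[0]=5 = 5
step 1 → dur = max(L[1]=3, C[0]=5) = 5
step 2 → dur = max(L[2]=2, C[1]=8) = 8
step 3 → dur = max(L[3]=4, C[2]=5) = 5
step 4 → dur = max(L[4]=9, C[3]=3) = 9
step 5 → dur = max(L[5]=6, C[4]=7) = 7
step 6 → dur = max(L[6]=3, C[5]=2) = 3
step 7 → dur = C[6]=? = C[6]  (unknown; binding)
sum of known step durations = 42
dur[7] = total - known = 49 - 42 = 7
C[6] is the binding max in step 7, so C[6] = dur[7] = 7

C[6] = 7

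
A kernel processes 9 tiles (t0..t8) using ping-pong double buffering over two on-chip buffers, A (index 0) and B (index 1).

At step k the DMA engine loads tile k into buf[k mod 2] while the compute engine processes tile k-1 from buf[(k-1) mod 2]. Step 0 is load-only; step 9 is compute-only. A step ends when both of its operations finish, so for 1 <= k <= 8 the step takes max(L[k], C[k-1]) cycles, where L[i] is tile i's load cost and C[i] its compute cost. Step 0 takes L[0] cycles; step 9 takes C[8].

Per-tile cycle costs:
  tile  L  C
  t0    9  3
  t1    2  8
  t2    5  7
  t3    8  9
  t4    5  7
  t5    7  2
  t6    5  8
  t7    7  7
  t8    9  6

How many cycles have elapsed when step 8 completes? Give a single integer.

end_cycle[8] = 66

k=0 load=t0/9c comp=- wait=9 total=9
k=1 load=t1/2c comp=t0/3c wait=3 total=12
k=2 load=t2/5c comp=t1/8c wait=8 total=20
k=3 load=t3/8c comp=t2/7c wait=8 total=28
k=4 load=t4/5c comp=t3/9c wait=9 total=37
k=5 load=t5/7c comp=t4/7c wait=7 total=44
k=6 load=t6/5c comp=t5/2c wait=5 total=49
k=7 load=t7/7c comp=t6/8c wait=8 total=57
k=8 load=t8/9c comp=t7/7c wait=9 total=66
k=9 load=- comp=t8/6c wait=6 total=72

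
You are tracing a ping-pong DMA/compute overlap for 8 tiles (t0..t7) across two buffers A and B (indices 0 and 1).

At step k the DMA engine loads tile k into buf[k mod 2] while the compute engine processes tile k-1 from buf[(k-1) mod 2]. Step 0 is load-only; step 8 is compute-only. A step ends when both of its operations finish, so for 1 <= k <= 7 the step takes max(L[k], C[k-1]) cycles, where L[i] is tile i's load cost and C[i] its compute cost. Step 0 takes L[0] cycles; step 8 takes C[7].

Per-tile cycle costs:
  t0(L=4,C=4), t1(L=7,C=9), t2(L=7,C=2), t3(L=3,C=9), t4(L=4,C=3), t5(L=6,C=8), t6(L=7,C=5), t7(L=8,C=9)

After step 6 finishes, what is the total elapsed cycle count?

step 0: L[0]=4 → dur=4, Σ=4 | A=load:t0 B=idle [load-only]
step 1: L[1]=7 C[0]=4 → dur=7, Σ=11 | A=compute:t0 B=load:t1 [load-bound]
step 2: L[2]=7 C[1]=9 → dur=9, Σ=20 | A=load:t2 B=compute:t1 [compute-bound]
step 3: L[3]=3 C[2]=2 → dur=3, Σ=23 | A=compute:t2 B=load:t3 [load-bound]
step 4: L[4]=4 C[3]=9 → dur=9, Σ=32 | A=load:t4 B=compute:t3 [compute-bound]
step 5: L[5]=6 C[4]=3 → dur=6, Σ=38 | A=compute:t4 B=load:t5 [load-bound]
step 6: L[6]=7 C[5]=8 → dur=8, Σ=46 | A=load:t6 B=compute:t5 [compute-bound]
step 7: L[7]=8 C[6]=5 → dur=8, Σ=54 | A=compute:t6 B=load:t7 [load-bound]
step 8: C[7]=9 → dur=9, Σ=63 | A=idle B=compute:t7 [compute-only]

end_cycle[6] = 46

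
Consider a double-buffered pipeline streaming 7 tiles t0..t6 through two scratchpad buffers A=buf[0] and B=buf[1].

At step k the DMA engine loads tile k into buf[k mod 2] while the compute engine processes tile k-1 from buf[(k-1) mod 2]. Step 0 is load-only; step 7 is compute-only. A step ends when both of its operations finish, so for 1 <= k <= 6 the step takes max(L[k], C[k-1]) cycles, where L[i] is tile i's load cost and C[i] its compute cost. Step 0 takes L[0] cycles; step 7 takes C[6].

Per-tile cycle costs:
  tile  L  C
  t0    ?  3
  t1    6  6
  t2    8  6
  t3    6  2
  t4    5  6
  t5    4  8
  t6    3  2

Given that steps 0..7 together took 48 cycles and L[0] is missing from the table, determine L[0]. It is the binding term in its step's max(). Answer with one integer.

step 0 → dur = L[0]=? = L[0]  (unknown; binding)
step 1 → dur = max(L[1]=6, C[0]=3) = 6
step 2 → dur = max(L[2]=8, C[1]=6) = 8
step 3 → dur = max(L[3]=6, C[2]=6) = 6
step 4 → dur = max(L[4]=5, C[3]=2) = 5
step 5 → dur = max(L[5]=4, C[4]=6) = 6
step 6 → dur = max(L[6]=3, C[5]=8) = 8
step 7 → dur = C[6]=2 = 2
sum of known step durations = 41
dur[0] = total - known = 48 - 41 = 7
L[0] is the binding max in step 0, so L[0] = dur[0] = 7

L[0] = 7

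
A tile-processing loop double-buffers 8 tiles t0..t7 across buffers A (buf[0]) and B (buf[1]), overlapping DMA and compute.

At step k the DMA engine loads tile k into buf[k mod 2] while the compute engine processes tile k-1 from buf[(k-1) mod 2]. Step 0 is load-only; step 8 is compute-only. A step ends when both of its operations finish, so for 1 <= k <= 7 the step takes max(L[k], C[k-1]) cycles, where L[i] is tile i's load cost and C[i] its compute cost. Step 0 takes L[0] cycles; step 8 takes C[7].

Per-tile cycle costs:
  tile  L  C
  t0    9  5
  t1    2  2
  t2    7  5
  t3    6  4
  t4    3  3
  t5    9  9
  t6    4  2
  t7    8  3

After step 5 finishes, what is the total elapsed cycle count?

end_cycle[5] = 40

k=0 load=t0/9c comp=- wait=9 total=9
k=1 load=t1/2c comp=t0/5c wait=5 total=14
k=2 load=t2/7c comp=t1/2c wait=7 total=21
k=3 load=t3/6c comp=t2/5c wait=6 total=27
k=4 load=t4/3c comp=t3/4c wait=4 total=31
k=5 load=t5/9c comp=t4/3c wait=9 total=40
k=6 load=t6/4c comp=t5/9c wait=9 total=49
k=7 load=t7/8c comp=t6/2c wait=8 total=57
k=8 load=- comp=t7/3c wait=3 total=60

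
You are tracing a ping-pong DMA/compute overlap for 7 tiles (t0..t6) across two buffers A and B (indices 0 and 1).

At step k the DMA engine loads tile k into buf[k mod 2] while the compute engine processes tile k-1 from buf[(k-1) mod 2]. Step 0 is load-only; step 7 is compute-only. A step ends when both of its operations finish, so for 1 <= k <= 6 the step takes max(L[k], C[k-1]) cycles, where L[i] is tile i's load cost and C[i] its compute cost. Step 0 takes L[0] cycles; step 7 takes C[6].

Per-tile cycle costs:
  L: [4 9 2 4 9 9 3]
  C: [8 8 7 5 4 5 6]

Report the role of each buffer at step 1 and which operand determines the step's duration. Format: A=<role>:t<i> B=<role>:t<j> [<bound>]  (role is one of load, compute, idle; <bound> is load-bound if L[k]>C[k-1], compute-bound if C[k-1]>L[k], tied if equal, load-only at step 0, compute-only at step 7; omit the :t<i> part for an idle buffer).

step 1: A=compute:t0 B=load:t1 [load-bound]

k=0 load=t0/4c comp=- wait=4 total=4
k=1 load=t1/9c comp=t0/8c wait=9 total=13
k=2 load=t2/2c comp=t1/8c wait=8 total=21
k=3 load=t3/4c comp=t2/7c wait=7 total=28
k=4 load=t4/9c comp=t3/5c wait=9 total=37
k=5 load=t5/9c comp=t4/4c wait=9 total=46
k=6 load=t6/3c comp=t5/5c wait=5 total=51
k=7 load=- comp=t6/6c wait=6 total=57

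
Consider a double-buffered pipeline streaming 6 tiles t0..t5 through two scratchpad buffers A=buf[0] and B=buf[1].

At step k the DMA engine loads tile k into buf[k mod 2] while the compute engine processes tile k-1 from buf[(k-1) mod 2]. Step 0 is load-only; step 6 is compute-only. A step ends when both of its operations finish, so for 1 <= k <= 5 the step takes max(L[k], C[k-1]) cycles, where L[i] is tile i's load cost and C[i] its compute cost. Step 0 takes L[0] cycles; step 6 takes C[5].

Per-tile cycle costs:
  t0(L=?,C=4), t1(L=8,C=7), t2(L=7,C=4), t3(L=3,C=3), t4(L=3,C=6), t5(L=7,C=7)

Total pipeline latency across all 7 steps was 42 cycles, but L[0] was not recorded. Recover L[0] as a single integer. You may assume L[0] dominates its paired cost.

L[0] = 6

step 0 → dur = L[0]=? = L[0]  (unknown; binding)
step 1 → dur = max(L[1]=8, C[0]=4) = 8
step 2 → dur = max(L[2]=7, C[1]=7) = 7
step 3 → dur = max(L[3]=3, C[2]=4) = 4
step 4 → dur = max(L[4]=3, C[3]=3) = 3
step 5 → dur = max(L[5]=7, C[4]=6) = 7
step 6 → dur = C[5]=7 = 7
sum of known step durations = 36
dur[0] = total - known = 42 - 36 = 6
L[0] is the binding max in step 0, so L[0] = dur[0] = 6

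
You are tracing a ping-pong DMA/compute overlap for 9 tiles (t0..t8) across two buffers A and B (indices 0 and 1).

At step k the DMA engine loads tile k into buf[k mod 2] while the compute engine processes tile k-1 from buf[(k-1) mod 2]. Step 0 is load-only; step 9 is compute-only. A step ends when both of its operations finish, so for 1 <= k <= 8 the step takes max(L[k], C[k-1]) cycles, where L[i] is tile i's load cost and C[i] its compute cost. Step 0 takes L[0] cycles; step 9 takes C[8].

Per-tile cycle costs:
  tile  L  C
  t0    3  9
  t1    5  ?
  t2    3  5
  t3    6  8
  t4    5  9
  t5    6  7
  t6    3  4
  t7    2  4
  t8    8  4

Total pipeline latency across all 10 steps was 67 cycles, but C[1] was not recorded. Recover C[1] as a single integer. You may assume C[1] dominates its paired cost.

step 0: dur = L[0]=3 = 3
step 1: dur = max(L[1]=5, C[0]=9) = 9
step 2: dur = max(L[2]=3, C[1]=?) = C[1]  (unknown; binding)
step 3: dur = max(L[3]=6, C[2]=5) = 6
step 4: dur = max(L[4]=5, C[3]=8) = 8
step 5: dur = max(L[5]=6, C[4]=9) = 9
step 6: dur = max(L[6]=3, C[5]=7) = 7
step 7: dur = max(L[7]=2, C[6]=4) = 4
step 8: dur = max(L[8]=8, C[7]=4) = 8
step 9: dur = C[8]=4 = 4
sum of known step durations = 58
dur[2] = total - known = 67 - 58 = 9
C[1] is the binding max in step 2, so C[1] = dur[2] = 9

C[1] = 9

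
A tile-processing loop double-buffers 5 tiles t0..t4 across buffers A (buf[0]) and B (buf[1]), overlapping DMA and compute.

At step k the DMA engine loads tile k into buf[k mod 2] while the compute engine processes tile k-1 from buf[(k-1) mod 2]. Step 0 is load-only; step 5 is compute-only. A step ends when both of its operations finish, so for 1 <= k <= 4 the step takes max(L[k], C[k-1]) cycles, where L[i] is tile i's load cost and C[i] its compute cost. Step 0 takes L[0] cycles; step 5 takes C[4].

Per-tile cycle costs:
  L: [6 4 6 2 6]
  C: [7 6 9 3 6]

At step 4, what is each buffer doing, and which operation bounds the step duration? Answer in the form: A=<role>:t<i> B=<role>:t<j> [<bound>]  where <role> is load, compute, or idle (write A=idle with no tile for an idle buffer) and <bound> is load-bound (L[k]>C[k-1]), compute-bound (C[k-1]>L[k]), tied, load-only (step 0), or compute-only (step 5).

step 4: A=load:t4 B=compute:t3 [load-bound]

  0. 6=6c; end=6; A:t0 B:-
  1. max(4,7)=7c; end=13; A:t0 B:t1
  2. max(6,6)=6c; end=19; A:t2 B:t1
  3. max(2,9)=9c; end=28; A:t2 B:t3
  4. max(6,3)=6c; end=34; A:t4 B:t3
  5. 6=6c; end=40; A:t4 B:t3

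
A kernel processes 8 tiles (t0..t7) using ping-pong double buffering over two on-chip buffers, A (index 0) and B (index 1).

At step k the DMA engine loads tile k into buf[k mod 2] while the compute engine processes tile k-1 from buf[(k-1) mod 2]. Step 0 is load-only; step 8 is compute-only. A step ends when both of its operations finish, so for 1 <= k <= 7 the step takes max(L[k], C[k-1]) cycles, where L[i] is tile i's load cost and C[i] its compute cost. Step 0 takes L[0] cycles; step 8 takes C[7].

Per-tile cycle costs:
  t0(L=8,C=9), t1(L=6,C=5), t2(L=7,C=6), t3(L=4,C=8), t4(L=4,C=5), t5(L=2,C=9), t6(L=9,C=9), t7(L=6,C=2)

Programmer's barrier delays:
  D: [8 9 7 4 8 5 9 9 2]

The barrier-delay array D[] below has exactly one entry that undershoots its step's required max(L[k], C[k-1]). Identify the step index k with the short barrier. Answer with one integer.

hazard at step 3

k=0 barrier L[0]=8→8c, D[0]=8 ok
k=1 barrier max(L[1]=6,C[0]=9)→9c, D[1]=9 ok
k=2 barrier max(L[2]=7,C[1]=5)→7c, D[2]=7 ok
k=3 barrier max(L[3]=4,C[2]=6)→6c, D[3]=4 SHORT
k=4 barrier max(L[4]=4,C[3]=8)→8c, D[4]=8 ok
k=5 barrier max(L[5]=2,C[4]=5)→5c, D[5]=5 ok
k=6 barrier max(L[6]=9,C[5]=9)→9c, D[6]=9 ok
k=7 barrier max(L[7]=6,C[6]=9)→9c, D[7]=9 ok
k=8 barrier C[7]=2→2c, D[8]=2 ok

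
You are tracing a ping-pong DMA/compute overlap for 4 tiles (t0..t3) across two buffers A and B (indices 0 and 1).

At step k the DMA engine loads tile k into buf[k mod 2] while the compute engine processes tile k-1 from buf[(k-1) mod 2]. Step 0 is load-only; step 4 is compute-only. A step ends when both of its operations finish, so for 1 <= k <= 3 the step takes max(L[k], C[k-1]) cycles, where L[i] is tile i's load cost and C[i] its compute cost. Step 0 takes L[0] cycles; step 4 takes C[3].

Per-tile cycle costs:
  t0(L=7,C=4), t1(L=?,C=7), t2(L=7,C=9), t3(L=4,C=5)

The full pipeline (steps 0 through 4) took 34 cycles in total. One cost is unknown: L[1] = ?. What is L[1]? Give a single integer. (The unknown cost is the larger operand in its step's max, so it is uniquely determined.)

step 0 = dur = L[0]=7 = 7
step 1 = dur = max(L[1]=?, C[0]=4) = L[1]  (unknown; binding)
step 2 = dur = max(L[2]=7, C[1]=7) = 7
step 3 = dur = max(L[3]=4, C[2]=9) = 9
step 4 = dur = C[3]=5 = 5
sum of known step durations = 28
dur[1] = total - known = 34 - 28 = 6
L[1] is the binding max in step 1, so L[1] = dur[1] = 6

L[1] = 6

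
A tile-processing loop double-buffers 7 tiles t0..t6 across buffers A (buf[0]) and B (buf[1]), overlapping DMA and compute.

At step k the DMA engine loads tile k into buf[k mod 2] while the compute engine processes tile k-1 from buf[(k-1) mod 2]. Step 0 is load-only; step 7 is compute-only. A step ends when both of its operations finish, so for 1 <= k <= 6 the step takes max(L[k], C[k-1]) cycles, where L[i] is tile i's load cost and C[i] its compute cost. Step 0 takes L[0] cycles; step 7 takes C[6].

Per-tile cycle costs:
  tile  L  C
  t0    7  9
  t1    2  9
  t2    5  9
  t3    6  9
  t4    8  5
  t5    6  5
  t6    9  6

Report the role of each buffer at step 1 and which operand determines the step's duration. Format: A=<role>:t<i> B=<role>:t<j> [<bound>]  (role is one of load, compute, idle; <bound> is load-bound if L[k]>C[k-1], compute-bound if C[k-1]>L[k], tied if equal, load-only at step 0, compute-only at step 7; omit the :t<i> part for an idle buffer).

step 0: L[0]=7 → dur=7, Σ=7 | A=load:t0 B=idle [load-only]
step 1: L[1]=2 C[0]=9 → dur=9, Σ=16 | A=compute:t0 B=load:t1 [compute-bound]
step 2: L[2]=5 C[1]=9 → dur=9, Σ=25 | A=load:t2 B=compute:t1 [compute-bound]
step 3: L[3]=6 C[2]=9 → dur=9, Σ=34 | A=compute:t2 B=load:t3 [compute-bound]
step 4: L[4]=8 C[3]=9 → dur=9, Σ=43 | A=load:t4 B=compute:t3 [compute-bound]
step 5: L[5]=6 C[4]=5 → dur=6, Σ=49 | A=compute:t4 B=load:t5 [load-bound]
step 6: L[6]=9 C[5]=5 → dur=9, Σ=58 | A=load:t6 B=compute:t5 [load-bound]
step 7: C[6]=6 → dur=6, Σ=64 | A=compute:t6 B=idle [compute-only]

step 1: A=compute:t0 B=load:t1 [compute-bound]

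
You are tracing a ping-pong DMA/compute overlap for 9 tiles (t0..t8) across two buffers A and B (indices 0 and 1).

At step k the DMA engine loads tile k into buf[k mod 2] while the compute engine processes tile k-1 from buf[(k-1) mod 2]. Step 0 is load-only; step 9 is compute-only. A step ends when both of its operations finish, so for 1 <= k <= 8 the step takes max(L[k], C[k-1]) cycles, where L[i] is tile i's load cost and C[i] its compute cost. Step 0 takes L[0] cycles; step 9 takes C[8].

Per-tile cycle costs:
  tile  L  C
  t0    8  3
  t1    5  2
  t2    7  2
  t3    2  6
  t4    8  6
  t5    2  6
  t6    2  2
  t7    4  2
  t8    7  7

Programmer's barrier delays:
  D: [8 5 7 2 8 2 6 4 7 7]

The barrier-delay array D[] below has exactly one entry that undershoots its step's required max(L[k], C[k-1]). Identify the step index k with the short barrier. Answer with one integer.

hazard at step 5

k=0 barrier L[0]=8→8c, D[0]=8 ok
k=1 barrier max(L[1]=5,C[0]=3)→5c, D[1]=5 ok
k=2 barrier max(L[2]=7,C[1]=2)→7c, D[2]=7 ok
k=3 barrier max(L[3]=2,C[2]=2)→2c, D[3]=2 ok
k=4 barrier max(L[4]=8,C[3]=6)→8c, D[4]=8 ok
k=5 barrier max(L[5]=2,C[4]=6)→6c, D[5]=2 SHORT
k=6 barrier max(L[6]=2,C[5]=6)→6c, D[6]=6 ok
k=7 barrier max(L[7]=4,C[6]=2)→4c, D[7]=4 ok
k=8 barrier max(L[8]=7,C[7]=2)→7c, D[8]=7 ok
k=9 barrier C[8]=7→7c, D[9]=7 ok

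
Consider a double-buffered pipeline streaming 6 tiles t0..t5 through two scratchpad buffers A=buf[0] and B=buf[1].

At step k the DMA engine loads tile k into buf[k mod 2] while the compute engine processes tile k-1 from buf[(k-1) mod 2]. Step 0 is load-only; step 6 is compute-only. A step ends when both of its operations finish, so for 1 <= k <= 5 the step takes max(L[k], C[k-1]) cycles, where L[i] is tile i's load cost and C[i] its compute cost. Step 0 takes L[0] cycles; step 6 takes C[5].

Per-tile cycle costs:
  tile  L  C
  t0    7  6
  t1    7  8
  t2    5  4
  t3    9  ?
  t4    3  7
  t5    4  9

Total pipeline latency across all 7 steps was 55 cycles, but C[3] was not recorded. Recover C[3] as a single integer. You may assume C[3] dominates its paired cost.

step 0 | dur = L[0]=7 = 7
step 1 | dur = max(L[1]=7, C[0]=6) = 7
step 2 | dur = max(L[2]=5, C[1]=8) = 8
step 3 | dur = max(L[3]=9, C[2]=4) = 9
step 4 | dur = max(L[4]=3, C[3]=?) = C[3]  (unknown; binding)
step 5 | dur = max(L[5]=4, C[4]=7) = 7
step 6 | dur = C[5]=9 = 9
sum of known step durations = 47
dur[4] = total - known = 55 - 47 = 8
C[3] is the binding max in step 4, so C[3] = dur[4] = 8

C[3] = 8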